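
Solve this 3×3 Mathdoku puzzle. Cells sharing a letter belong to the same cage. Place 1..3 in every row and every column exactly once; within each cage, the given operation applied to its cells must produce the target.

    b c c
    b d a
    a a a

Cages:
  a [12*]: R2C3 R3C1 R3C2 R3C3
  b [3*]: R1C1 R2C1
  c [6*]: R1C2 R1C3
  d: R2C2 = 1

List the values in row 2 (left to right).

D is a freebie; hence R2C2 = 1.
Cage a has product 12, which forces R2C3 = 2.
Cage b needs two cells with product 3; hence R1C1 = 1.
Cage c's pair has product 6; hence R1C2 = 2.
Column 3 already has 2, leaving R1C3 = 3.
Row 2 already has 1, which forces R2C1 = 3.
3 is placed in column 1, leaving R3C1 = 2.
Column 2 already has 2, so R3C2 = 3.
3 is placed in column 3, so R3C3 = 1.
Filled in: 1 2 3 / 3 1 2 / 2 3 1.

3 1 2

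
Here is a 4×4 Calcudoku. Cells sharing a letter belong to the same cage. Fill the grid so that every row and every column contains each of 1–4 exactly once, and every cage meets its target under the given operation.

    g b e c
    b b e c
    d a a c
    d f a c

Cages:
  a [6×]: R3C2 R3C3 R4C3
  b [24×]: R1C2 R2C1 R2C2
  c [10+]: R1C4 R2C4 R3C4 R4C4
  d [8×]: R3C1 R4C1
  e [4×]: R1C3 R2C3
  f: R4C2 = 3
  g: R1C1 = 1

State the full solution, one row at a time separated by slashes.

1 2 4 3 / 3 4 1 2 / 2 1 3 4 / 4 3 2 1

Cage g is given, so R1C1 = 1.
1 is placed in row 1, so R1C3 = 4.
Column 3 already has 4, which forces R2C3 = 1.
Cage f is given, leaving R4C2 = 3.
Row 4 now contains 3, leaving R4C3 = 2.
Column 2 now contains 3, leaving R1C2 = 2.
Row 1 now contains 2; hence R1C4 = 3.
Cage b needs product 24, which forces R2C1 = 3.
Cage b has product 24, leaving R2C2 = 4.
Row 2 already has 4; hence R2C4 = 2.
Cage d's pair has product 8; hence R3C1 = 2.
The 3 cells of cage a must have product 6, so R3C2 = 1.
Column 3 now contains 2; hence R3C3 = 3.
1 is placed in row 3, leaving R3C4 = 4.
Row 4 already has 2, so R4C1 = 4.
Column 4 now contains 4, leaving R4C4 = 1.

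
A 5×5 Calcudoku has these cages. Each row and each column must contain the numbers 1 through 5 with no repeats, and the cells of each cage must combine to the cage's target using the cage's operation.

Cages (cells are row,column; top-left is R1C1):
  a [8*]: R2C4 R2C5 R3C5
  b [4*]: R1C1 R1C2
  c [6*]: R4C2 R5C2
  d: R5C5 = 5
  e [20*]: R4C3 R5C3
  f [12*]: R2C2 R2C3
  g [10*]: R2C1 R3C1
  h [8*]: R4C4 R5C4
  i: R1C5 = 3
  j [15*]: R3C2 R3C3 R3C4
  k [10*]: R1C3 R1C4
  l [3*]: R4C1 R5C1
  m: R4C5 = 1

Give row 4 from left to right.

Cage i is given; hence R1C5 = 3.
Cage m is a single given cell, so R4C5 = 1.
D is a freebie, which forces R5C5 = 5.
Cage a has product 8, leaving R2C4 = 1.
Row 4 now contains 1, leaving R4C1 = 3.
3 is placed in row 4, which forces R4C2 = 2.
Cage e's pair has product 20; hence R4C3 = 5.
Row 4 already has 2, which forces R4C4 = 4.
The two cells of cage l must have product 3, so R5C1 = 1.
2 is placed in column 2; hence R5C2 = 3.
5 is placed in row 5, which forces R5C3 = 4.
Column 4 now contains 4; hence R5C4 = 2.
Column 1 now contains 1; hence R1C1 = 4.
Cage b's pair has product 4, which forces R1C2 = 1.
5 is placed in column 3, so R1C3 = 2.
Column 4 already has 2, so R1C4 = 5.
3 is placed in column 2, which forces R2C2 = 4.
Column 3 already has 4, leaving R2C3 = 3.
Row 2 already has 4, so R2C5 = 2.
Column 2 now contains 1; hence R3C2 = 5.
3 is placed in column 3; hence R3C3 = 1.
Column 4 now contains 5, which forces R3C4 = 3.
Column 5 already has 2; hence R3C5 = 4.
2 is placed in row 2, so R2C1 = 5.
Row 3 now contains 5; hence R3C1 = 2.
The full grid is 4 1 2 5 3 / 5 4 3 1 2 / 2 5 1 3 4 / 3 2 5 4 1 / 1 3 4 2 5.

3 2 5 4 1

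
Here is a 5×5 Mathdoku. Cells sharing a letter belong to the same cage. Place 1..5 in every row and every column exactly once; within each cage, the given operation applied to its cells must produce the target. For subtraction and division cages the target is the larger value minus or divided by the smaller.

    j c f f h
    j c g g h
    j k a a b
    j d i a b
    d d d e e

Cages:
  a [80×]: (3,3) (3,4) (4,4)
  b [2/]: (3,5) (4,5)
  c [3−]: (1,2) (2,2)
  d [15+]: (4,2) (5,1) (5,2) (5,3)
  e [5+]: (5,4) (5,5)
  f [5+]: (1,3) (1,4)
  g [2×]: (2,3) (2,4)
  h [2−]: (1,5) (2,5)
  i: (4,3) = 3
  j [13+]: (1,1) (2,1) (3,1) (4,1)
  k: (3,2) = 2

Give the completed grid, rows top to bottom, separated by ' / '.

4 1 2 3 5 / 5 4 1 2 3 / 3 2 4 5 1 / 1 5 3 4 2 / 2 3 5 1 4

Cage k is a single given cell, so (3,2) = 2.
Cage a has product 80, leaving (3,3) = 4.
The 3 cells of cage a must have product 80, so (3,4) = 5.
Row 3 now contains 4, leaving (3,5) = 1.
Cage i is given; hence (4,3) = 3.
Cage a has product 80, leaving (4,4) = 4.
4 is placed in row 4; hence (4,5) = 2.
The two cells of cage f must have sum 5, which forces (1,3) = 2.
Cage f's pair has sum 5, leaving (1,4) = 3.
Row 1 already has 3; hence (1,5) = 5.
Column 3 now contains 2, which forces (2,3) = 1.
Row 2 now contains 1; hence (2,4) = 2.
Column 5 now contains 5, leaving (2,5) = 3.
Row 3 already has 1, leaving (3,1) = 3.
4 is placed in row 4, so (4,2) = 5.
Column 3 already has 1, leaving (5,3) = 5.
Column 4 already has 2, leaving (5,4) = 1.
3 is placed in column 5, so (5,5) = 4.
Cage j has sum 13, which forces (1,1) = 4.
Cage c's pair has difference 3, which forces (1,2) = 1.
The 4 cells of cage j must have sum 13, so (2,1) = 5.
Row 2 now contains 1, which forces (2,2) = 4.
Row 4 now contains 5, so (4,1) = 1.
Row 5 already has 4, leaving (5,1) = 2.
Row 5 already has 4, which forces (5,2) = 3.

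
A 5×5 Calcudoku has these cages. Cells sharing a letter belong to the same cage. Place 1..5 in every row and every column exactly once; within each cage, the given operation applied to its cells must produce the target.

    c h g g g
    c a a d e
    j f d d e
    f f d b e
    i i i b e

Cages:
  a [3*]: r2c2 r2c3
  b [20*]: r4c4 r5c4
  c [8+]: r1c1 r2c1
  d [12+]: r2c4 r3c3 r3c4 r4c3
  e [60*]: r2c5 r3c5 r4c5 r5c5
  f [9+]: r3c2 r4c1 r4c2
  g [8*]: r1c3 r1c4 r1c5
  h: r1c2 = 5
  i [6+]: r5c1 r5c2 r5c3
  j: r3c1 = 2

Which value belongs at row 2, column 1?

Cage h is a single given cell; hence r1c2 = 5.
J is a freebie, so r3c1 = 2.
Row 1 already has 5, so r1c1 = 3.
The two cells of cage c must have sum 8, which forces r2c1 = 5.
5 is placed in column 1, which forces r4c1 = 4.
Row 4 now contains 4, so r4c4 = 5.
3 is placed in column 1, leaving r5c1 = 1.
Column 4 already has 5; hence r5c4 = 4.
Row 2 needs a 2, and only r2c4 is open for it.
Column 4 already has 2, leaving r1c4 = 1.
Cage d has sum 12, leaving r3c4 = 3.
Row 3 already has 3, so r3c2 = 4.
4 is placed in row 3; hence r3c3 = 5.
5 is placed in row 3, which forces r3c5 = 1.
Cage f needs sum 9, which forces r4c2 = 1.
1 is placed in column 5, leaving r4c5 = 3.
Column 5 now contains 3, so r5c5 = 5.
1 is placed in column 2, which forces r2c2 = 3.
The two cells of cage a must have product 3, leaving r2c3 = 1.
Column 5 now contains 3, which forces r2c5 = 4.
Row 4 now contains 3, so r4c3 = 2.
Column 2 now contains 3, which forces r5c2 = 2.
Column 3 already has 2, leaving r5c3 = 3.
Column 3 already has 2, leaving r1c3 = 4.
Column 5 now contains 4, which forces r1c5 = 2.
Filled in: 3 5 4 1 2 / 5 3 1 2 4 / 2 4 5 3 1 / 4 1 2 5 3 / 1 2 3 4 5.

5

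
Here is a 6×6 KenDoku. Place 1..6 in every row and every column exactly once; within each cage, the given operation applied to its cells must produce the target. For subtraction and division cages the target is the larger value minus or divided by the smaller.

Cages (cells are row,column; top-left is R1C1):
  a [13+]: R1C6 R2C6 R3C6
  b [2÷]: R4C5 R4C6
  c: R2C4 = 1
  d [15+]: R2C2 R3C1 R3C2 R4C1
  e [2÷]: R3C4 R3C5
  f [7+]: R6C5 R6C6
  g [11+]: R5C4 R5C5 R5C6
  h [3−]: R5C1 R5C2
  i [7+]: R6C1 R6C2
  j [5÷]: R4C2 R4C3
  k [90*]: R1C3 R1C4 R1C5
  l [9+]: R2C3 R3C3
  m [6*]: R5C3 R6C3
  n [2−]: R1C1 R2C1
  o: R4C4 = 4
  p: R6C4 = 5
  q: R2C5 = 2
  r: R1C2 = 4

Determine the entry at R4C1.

2

R is a freebie, so R1C2 = 4.
Cage c is given, leaving R2C4 = 1.
Q is a freebie, leaving R2C5 = 2.
Cage o is given, which forces R4C4 = 4.
P is a freebie, leaving R6C4 = 5.
The only place for 1 in row 1 is R1C1.
Cage n's pair has difference 2; hence R2C1 = 3.
The only place for 2 in row 1 is R1C6.
Row 2 needs a 4, and only R2C3 is open for it.
Cage l needs two cells with sum 9, which forces R3C3 = 5.
Row 3 already has 5, leaving R3C6 = 6.
5 is placed in column 3, leaving R4C3 = 1.
6 is placed in column 6, so R4C6 = 3.
The 3 cells of cage k must have product 90, leaving R1C5 = 5.
6 is placed in column 6, which forces R2C6 = 5.
Cage e needs two cells with quotient 2; hence R3C4 = 2.
1 is placed in row 4, so R4C2 = 5.
Row 4 now contains 3; hence R4C5 = 6.
2 is placed in column 4, leaving R5C4 = 6.
6 is placed in column 5, leaving R6C5 = 3.
Cage k needs product 90; hence R1C3 = 6.
6 is placed in column 4, so R1C4 = 3.
Row 2 now contains 5, which forces R2C2 = 6.
2 is placed in row 3, which forces R3C1 = 4.
Cage d needs sum 15, so R3C2 = 3.
Row 3 now contains 4, so R3C5 = 1.
6 is placed in row 4, so R4C1 = 2.
Column 1 now contains 4, leaving R5C1 = 5.
Cage m needs two cells with product 6, so R5C3 = 3.
Column 5 now contains 1, which forces R5C5 = 4.
Row 5 now contains 4, leaving R5C6 = 1.
Cage i's pair has sum 7, leaving R6C1 = 6.
Row 6 already has 3; hence R6C2 = 1.
Row 6 already has 3, leaving R6C3 = 2.
The two cells of cage f must have sum 7, leaving R6C6 = 4.
1 is placed in row 5, so R5C2 = 2.
Filled in: 1 4 6 3 5 2 / 3 6 4 1 2 5 / 4 3 5 2 1 6 / 2 5 1 4 6 3 / 5 2 3 6 4 1 / 6 1 2 5 3 4.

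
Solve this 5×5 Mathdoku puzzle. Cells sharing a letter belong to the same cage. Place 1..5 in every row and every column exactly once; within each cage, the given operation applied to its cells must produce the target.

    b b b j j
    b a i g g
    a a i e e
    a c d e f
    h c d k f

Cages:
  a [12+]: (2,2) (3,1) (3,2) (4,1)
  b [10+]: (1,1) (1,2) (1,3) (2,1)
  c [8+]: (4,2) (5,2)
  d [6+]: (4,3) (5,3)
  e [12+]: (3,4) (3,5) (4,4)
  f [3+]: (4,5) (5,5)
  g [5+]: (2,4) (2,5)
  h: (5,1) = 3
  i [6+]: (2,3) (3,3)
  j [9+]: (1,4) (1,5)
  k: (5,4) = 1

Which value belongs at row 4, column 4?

4

Cage h is given, so (5,1) = 3.
Row 5 already has 3; hence (5,2) = 5.
Cage k is given; hence (5,4) = 1.
Row 5 already has 1; hence (5,5) = 2.
Column 2 now contains 5; hence (4,2) = 3.
Cage d's pair has sum 6; hence (4,3) = 2.
Column 5 now contains 2, leaving (4,5) = 1.
Row 5 now contains 2, which forces (5,3) = 4.
Cage g needs two cells with sum 5, so (2,4) = 2.
Column 5 already has 1; hence (2,5) = 3.
Cage b has sum 10, leaving (1,3) = 3.
Cage e has sum 12, so (3,4) = 3.
The only place for 5 in row 2 is (2,3).
Column 3 already has 5; hence (3,3) = 1.
Cage a needs sum 12, which forces (2,2) = 1.
Cage b has sum 10, leaving (1,1) = 1.
The 4 cells of cage b must have sum 10, so (1,2) = 2.
1 is placed in row 2, which forces (2,1) = 4.
Column 2 already has 2, leaving (3,2) = 4.
Row 3 already has 4, which forces (3,5) = 5.
4 is placed in column 1; hence (4,1) = 5.
Row 4 now contains 5, which forces (4,4) = 4.
Column 4 already has 4; hence (1,4) = 5.
5 is placed in column 5, leaving (1,5) = 4.
Row 3 already has 5, which forces (3,1) = 2.
Filled in: 1 2 3 5 4 / 4 1 5 2 3 / 2 4 1 3 5 / 5 3 2 4 1 / 3 5 4 1 2.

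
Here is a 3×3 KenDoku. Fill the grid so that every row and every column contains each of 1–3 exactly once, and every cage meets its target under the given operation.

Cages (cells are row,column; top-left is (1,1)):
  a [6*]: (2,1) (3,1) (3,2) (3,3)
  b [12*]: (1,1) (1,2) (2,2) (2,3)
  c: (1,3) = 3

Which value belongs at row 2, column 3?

2

Cage c is a single given cell, which forces (1,3) = 3.
Cage a needs product 6, which forces (2,1) = 1.
Row 2 now contains 1, so (2,3) = 2.
2 is placed in column 3, which forces (3,3) = 1.
Column 1 already has 1; hence (1,1) = 2.
Cage b has product 12, leaving (1,2) = 1.
Row 2 now contains 2, so (2,2) = 3.
Column 1 already has 2; hence (3,1) = 3.
Column 2 already has 3; hence (3,2) = 2.
Completed grid: 2 1 3 / 1 3 2 / 3 2 1.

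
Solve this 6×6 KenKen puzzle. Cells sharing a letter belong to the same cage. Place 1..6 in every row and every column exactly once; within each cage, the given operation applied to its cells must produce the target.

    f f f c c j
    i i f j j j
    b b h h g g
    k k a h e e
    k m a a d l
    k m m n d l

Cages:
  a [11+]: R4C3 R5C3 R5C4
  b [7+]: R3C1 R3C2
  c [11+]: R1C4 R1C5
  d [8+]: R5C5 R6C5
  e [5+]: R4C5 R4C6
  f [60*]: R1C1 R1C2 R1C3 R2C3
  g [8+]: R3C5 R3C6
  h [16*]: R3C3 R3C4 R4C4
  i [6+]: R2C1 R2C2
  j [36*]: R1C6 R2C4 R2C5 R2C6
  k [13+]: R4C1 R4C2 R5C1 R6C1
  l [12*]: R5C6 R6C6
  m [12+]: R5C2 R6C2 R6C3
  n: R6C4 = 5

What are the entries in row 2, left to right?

Cage n is given, leaving R6C4 = 5.
5 is placed in column 4; hence R1C4 = 6.
Cage c needs two cells with sum 11; hence R1C5 = 5.
Cage f has product 60, which forces R2C3 = 5.
Row 1 needs a 2, and only R1C6 is open for it.
In column 5, 4 can only go at R4C5, so R4C5 = 4.
Cage h has product 16, leaving R3C3 = 2.
The 3 cells of cage h must have product 16, so R3C4 = 4.
Row 3 already has 2, leaving R3C5 = 3.
Row 4 already has 4, so R4C4 = 2.
The two cells of cage e must have sum 5, which forces R4C6 = 1.
Cage g needs two cells with sum 8, so R3C6 = 5.
The 3 cells of cage a must have sum 11, so R4C3 = 6.
Cage a needs sum 11, so R5C3 = 4.
Cage a has sum 11, which forces R5C4 = 1.
Row 5 already has 4; hence R5C6 = 3.
3 is placed in column 6, so R6C6 = 4.
Column 4 already has 1, leaving R2C4 = 3.
Cage j needs product 36, leaving R2C5 = 1.
3 is placed in column 6; hence R2C6 = 6.
Cage k has sum 13; hence R4C1 = 5.
Cage k has sum 13, leaving R4C2 = 3.
Row 5 now contains 3, so R5C1 = 2.
Cage m needs sum 12; hence R5C2 = 5.
Row 5 now contains 2; hence R5C5 = 6.
Cage k needs sum 13, so R6C1 = 3.
Cage m has sum 12; hence R6C2 = 6.
The 3 cells of cage m must have sum 12, so R6C3 = 1.
Column 5 now contains 6, which forces R6C5 = 2.
1 is placed in column 3; hence R1C3 = 3.
2 is placed in column 1, so R2C1 = 4.
The two cells of cage i must have sum 6, which forces R2C2 = 2.
Cage b needs two cells with sum 7; hence R3C1 = 6.
Column 2 now contains 6, so R3C2 = 1.
Column 1 now contains 4, which forces R1C1 = 1.
Column 2 now contains 1, so R1C2 = 4.
The full grid is 1 4 3 6 5 2 / 4 2 5 3 1 6 / 6 1 2 4 3 5 / 5 3 6 2 4 1 / 2 5 4 1 6 3 / 3 6 1 5 2 4.

4 2 5 3 1 6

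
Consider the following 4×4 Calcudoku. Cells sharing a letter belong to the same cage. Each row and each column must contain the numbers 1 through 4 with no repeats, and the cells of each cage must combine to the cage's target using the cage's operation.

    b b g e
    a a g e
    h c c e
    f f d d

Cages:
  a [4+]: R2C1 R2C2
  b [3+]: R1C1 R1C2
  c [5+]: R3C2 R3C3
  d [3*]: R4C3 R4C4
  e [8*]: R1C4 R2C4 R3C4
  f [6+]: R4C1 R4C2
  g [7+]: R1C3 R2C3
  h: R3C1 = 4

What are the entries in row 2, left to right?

3 1 4 2

Cage h is a single given cell, so R3C1 = 4.
4 is placed in column 1, so R4C1 = 2.
Row 4 now contains 2, so R4C2 = 4.
Column 1 already has 2, leaving R1C1 = 1.
Cage b needs two cells with sum 3; hence R1C2 = 2.
2 is placed in row 1, leaving R1C4 = 4.
Column 1 already has 1; hence R2C1 = 3.
Row 2 now contains 3, so R2C2 = 1.
Row 2 now contains 3, which forces R2C3 = 4.
Row 2 already has 1; hence R2C4 = 2.
2 is placed in column 2, leaving R3C2 = 3.
3 is placed in row 3, which forces R3C3 = 2.
Column 4 now contains 2, so R3C4 = 1.
Column 4 now contains 1; hence R4C4 = 3.
4 is placed in row 1; hence R1C3 = 3.
Row 4 now contains 3, which forces R4C3 = 1.
The full grid is 1 2 3 4 / 3 1 4 2 / 4 3 2 1 / 2 4 1 3.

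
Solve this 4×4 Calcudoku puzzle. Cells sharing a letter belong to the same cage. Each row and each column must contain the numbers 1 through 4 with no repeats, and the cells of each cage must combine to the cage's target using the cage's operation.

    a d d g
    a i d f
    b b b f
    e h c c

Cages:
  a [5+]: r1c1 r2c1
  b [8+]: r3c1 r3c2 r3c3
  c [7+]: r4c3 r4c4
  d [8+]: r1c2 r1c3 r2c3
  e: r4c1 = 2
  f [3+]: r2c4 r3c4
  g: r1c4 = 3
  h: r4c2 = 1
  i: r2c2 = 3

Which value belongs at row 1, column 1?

Cage g is given; hence r1c4 = 3.
I is a freebie, so r2c2 = 3.
Cage e is given, which forces r4c1 = 2.
Cage h is given, which forces r4c2 = 1.
Column 4 already has 3, so r4c4 = 4.
Cage d needs sum 8; hence r1c2 = 2.
The 3 cells of cage d must have sum 8, so r1c3 = 4.
Cage d has sum 8, leaving r2c3 = 2.
Row 2 now contains 2, leaving r2c4 = 1.
Column 2 now contains 1, leaving r3c2 = 4.
Column 4 already has 1; hence r3c4 = 2.
Row 4 now contains 4, leaving r4c3 = 3.
Row 1 already has 4, which forces r1c1 = 1.
1 is placed in row 2, so r2c1 = 4.
Cage b has sum 8, which forces r3c1 = 3.
Column 3 now contains 3; hence r3c3 = 1.
Completed grid: 1 2 4 3 / 4 3 2 1 / 3 4 1 2 / 2 1 3 4.

1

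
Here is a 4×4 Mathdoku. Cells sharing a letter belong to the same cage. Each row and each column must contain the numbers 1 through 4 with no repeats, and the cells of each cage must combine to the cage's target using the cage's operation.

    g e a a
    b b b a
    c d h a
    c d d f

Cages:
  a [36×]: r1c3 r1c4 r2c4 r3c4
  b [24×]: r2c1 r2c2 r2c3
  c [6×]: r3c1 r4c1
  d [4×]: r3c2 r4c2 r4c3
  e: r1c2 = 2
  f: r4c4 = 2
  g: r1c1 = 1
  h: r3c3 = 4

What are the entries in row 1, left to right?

Cage g is a single given cell, which forces r1c1 = 1.
Cage e is given, leaving r1c2 = 2.
The 4 cells of cage a must have product 36, leaving r1c3 = 3.
Row 1 now contains 1, so r1c4 = 4.
Column 2 now contains 2, which forces r3c2 = 1.
Cage h is a single given cell, so r3c3 = 4.
Row 3 now contains 1, which forces r3c4 = 3.
Column 2 already has 1, so r4c2 = 4.
F is a freebie, leaving r4c4 = 2.
The 3 cells of cage b must have product 24, leaving r2c1 = 4.
Column 2 already has 4; hence r2c2 = 3.
Column 3 now contains 4, which forces r2c3 = 2.
Column 4 now contains 3, leaving r2c4 = 1.
3 is placed in row 3; hence r3c1 = 2.
2 is placed in row 4, which forces r4c1 = 3.
2 is placed in row 4, so r4c3 = 1.
Filled in: 1 2 3 4 / 4 3 2 1 / 2 1 4 3 / 3 4 1 2.

1 2 3 4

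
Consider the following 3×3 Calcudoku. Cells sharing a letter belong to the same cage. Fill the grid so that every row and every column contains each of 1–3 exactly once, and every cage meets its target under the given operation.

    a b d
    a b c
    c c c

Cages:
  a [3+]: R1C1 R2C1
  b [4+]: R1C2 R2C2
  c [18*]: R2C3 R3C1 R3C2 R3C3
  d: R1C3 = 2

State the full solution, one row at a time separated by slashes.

Cage d is a single given cell, so R1C3 = 2.
The 4 cells of cage c must have product 18, leaving R2C3 = 3.
2 is placed in column 3, so R3C3 = 1.
Row 1 now contains 2, leaving R1C1 = 1.
Cage b's pair has sum 4; hence R1C2 = 3.
The two cells of cage a must have sum 3, leaving R2C1 = 2.
3 is placed in row 2, which forces R2C2 = 1.
2 is placed in column 1; hence R3C1 = 3.
Column 2 already has 3; hence R3C2 = 2.

1 3 2 / 2 1 3 / 3 2 1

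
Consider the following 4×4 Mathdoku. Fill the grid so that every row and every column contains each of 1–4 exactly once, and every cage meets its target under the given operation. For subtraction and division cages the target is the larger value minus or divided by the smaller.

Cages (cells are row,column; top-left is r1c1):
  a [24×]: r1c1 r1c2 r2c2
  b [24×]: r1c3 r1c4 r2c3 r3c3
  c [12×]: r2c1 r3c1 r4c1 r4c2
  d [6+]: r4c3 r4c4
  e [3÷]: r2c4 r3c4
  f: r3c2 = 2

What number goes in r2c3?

Cage f is a single given cell, so r3c2 = 2.
2 is placed in column 2, which forces r4c2 = 1.
Cage a needs product 24, which forces r1c1 = 2.
The 4 cells of cage b must have product 24, leaving r2c3 = 2.
Column 3 now contains 2; hence r4c3 = 4.
Row 4 now contains 4, leaving r4c4 = 2.
Cage b has product 24, so r1c4 = 4.
Row 4 now contains 4, so r4c1 = 3.
Row 1 now contains 4; hence r1c2 = 3.
3 is placed in row 1, leaving r1c3 = 1.
Cage a has product 24, so r2c2 = 4.
1 is placed in column 3; hence r3c3 = 3.
3 is placed in row 3, leaving r3c4 = 1.
4 is placed in row 2, leaving r2c1 = 1.
Column 4 now contains 1, so r2c4 = 3.
1 is placed in row 3, which forces r3c1 = 4.
Completed grid: 2 3 1 4 / 1 4 2 3 / 4 2 3 1 / 3 1 4 2.

2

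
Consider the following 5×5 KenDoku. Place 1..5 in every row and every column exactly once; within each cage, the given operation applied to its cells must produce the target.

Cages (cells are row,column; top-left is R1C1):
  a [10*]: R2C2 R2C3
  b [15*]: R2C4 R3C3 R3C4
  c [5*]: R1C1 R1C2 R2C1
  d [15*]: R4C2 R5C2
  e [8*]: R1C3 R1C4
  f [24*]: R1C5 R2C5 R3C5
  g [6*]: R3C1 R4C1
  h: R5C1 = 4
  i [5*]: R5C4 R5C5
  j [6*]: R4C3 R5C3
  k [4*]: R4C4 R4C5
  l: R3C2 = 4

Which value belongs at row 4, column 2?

5

Cage c has product 5, leaving R1C1 = 5.
Cage c needs product 5, which forces R1C2 = 1.
Cage c needs product 5, so R2C1 = 1.
Cage l is given, so R3C2 = 4.
H is a freebie; hence R5C1 = 4.
The only place for 3 in row 1 is R1C5.
Cage f needs product 24, which forces R2C5 = 4.
Column 5 now contains 3, so R3C5 = 2.
Column 5 now contains 4, which forces R4C5 = 1.
Column 5 already has 1, so R5C5 = 5.
Row 3 now contains 2; hence R3C1 = 3.
Cage g's pair has product 6, which forces R4C1 = 2.
Cage d needs two cells with product 15, so R4C2 = 5.
2 is placed in row 4, so R4C3 = 3.
Row 4 already has 1, which forces R4C4 = 4.
5 is placed in row 5, leaving R5C2 = 3.
3 is placed in column 3, which forces R5C3 = 2.
5 is placed in row 5; hence R5C4 = 1.
2 is placed in column 3, leaving R1C3 = 4.
Column 4 already has 4; hence R1C4 = 2.
5 is placed in column 2; hence R2C2 = 2.
2 is placed in column 3, which forces R2C3 = 5.
Cage b needs product 15, leaving R2C4 = 3.
Cage b has product 15, so R3C3 = 1.
Column 4 now contains 1; hence R3C4 = 5.
The full grid is 5 1 4 2 3 / 1 2 5 3 4 / 3 4 1 5 2 / 2 5 3 4 1 / 4 3 2 1 5.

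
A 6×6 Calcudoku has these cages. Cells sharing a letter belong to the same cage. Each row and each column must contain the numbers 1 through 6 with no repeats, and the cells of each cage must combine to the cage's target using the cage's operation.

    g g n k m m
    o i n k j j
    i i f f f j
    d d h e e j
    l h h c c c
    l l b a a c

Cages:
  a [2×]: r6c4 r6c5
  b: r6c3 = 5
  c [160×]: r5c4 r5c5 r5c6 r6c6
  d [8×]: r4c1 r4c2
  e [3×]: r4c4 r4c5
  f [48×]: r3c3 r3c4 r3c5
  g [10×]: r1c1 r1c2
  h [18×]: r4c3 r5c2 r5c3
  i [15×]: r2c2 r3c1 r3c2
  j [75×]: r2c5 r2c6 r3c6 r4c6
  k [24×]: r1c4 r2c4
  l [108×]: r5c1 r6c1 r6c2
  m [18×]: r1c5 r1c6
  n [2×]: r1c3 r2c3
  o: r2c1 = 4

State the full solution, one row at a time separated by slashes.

O is a freebie, so r2c1 = 4.
Row 2 already has 4, which forces r2c4 = 6.
Cage j needs product 75; hence r2c5 = 5.
Column 1 already has 4, so r4c1 = 2.
Row 4 now contains 2, which forces r4c2 = 4.
Cage l needs product 108, which forces r5c1 = 6.
The 3 cells of cage l must have product 108, leaving r6c1 = 3.
Cage l needs product 108, leaving r6c2 = 6.
B is a freebie, so r6c3 = 5.
Cage c needs product 160, which forces r6c6 = 4.
Column 1 already has 2, which forces r1c1 = 5.
Cage g's pair has product 10; hence r1c2 = 2.
Row 1 already has 2; hence r1c3 = 1.
6 is placed in column 4, leaving r1c4 = 4.
Column 3 now contains 1; hence r2c3 = 2.
Column 1 already has 5, so r3c1 = 1.
4 is placed in column 4, which forces r3c4 = 2.
Column 3 now contains 2, so r5c3 = 3.
Column 4 now contains 2; hence r5c4 = 5.
Row 5 now contains 5; hence r5c6 = 2.
Column 4 now contains 2; hence r6c4 = 1.
Row 6 already has 1, so r6c5 = 2.
Cage i has product 15, which forces r2c2 = 3.
3 is placed in row 2, so r2c6 = 1.
The 3 cells of cage i must have product 15, so r3c2 = 5.
Row 3 now contains 5, which forces r3c6 = 3.
3 is placed in column 3, so r4c3 = 6.
1 is placed in column 4, which forces r4c4 = 3.
Cage e needs two cells with product 3, so r4c5 = 1.
Column 6 now contains 3, so r4c6 = 5.
3 is placed in row 5, which forces r5c2 = 1.
Row 5 already has 2, so r5c5 = 4.
Cage m needs two cells with product 18; hence r1c5 = 3.
Column 6 now contains 3, which forces r1c6 = 6.
6 is placed in column 3, which forces r3c3 = 4.
4 is placed in column 5, which forces r3c5 = 6.

5 2 1 4 3 6 / 4 3 2 6 5 1 / 1 5 4 2 6 3 / 2 4 6 3 1 5 / 6 1 3 5 4 2 / 3 6 5 1 2 4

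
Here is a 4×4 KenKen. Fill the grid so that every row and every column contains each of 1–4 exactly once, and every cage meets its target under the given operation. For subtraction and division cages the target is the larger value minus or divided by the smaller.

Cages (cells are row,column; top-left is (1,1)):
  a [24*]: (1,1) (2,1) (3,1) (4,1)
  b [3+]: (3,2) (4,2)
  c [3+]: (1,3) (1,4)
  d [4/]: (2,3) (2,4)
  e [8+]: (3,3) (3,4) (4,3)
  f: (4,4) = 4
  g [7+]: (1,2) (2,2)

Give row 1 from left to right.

3 4 1 2

Cage f is a single given cell, leaving (4,4) = 4.
Cage d's pair has quotient 4; hence (2,3) = 4.
4 is placed in column 4, which forces (2,4) = 1.
4 is placed in column 3, leaving (3,3) = 2.
Row 3 now contains 2, so (3,4) = 3.
Cage g needs two cells with sum 7, so (1,2) = 4.
Column 3 already has 2, which forces (1,3) = 1.
Column 4 already has 1, so (1,4) = 2.
Row 2 already has 4, leaving (2,2) = 3.
Row 3 now contains 2, so (3,2) = 1.
The two cells of cage b must have sum 3, so (4,2) = 2.
Cage e has sum 8; hence (4,3) = 3.
2 is placed in row 1, so (1,1) = 3.
Row 2 already has 3, so (2,1) = 2.
Row 3 already has 1, which forces (3,1) = 4.
Row 4 already has 3, which forces (4,1) = 1.
Completed grid: 3 4 1 2 / 2 3 4 1 / 4 1 2 3 / 1 2 3 4.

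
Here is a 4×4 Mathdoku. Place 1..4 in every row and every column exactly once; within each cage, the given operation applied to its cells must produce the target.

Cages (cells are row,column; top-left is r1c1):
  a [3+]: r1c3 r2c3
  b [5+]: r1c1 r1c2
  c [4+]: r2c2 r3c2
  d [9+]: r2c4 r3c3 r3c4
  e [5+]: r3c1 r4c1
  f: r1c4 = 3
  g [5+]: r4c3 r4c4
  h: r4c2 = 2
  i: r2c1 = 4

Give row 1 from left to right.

F is a freebie, so r1c4 = 3.
I is a freebie, leaving r2c1 = 4.
Row 2 already has 4, which forces r2c4 = 2.
Cage h is a single given cell, which forces r4c2 = 2.
Cage b needs two cells with sum 5; hence r1c1 = 1.
Cage b needs two cells with sum 5, leaving r1c2 = 4.
Cage a needs two cells with sum 3, so r1c3 = 2.
Row 2 already has 2; hence r2c3 = 1.
Cage e's pair has sum 5, so r3c1 = 2.
Cage d needs sum 9, which forces r3c3 = 3.
Cage d needs sum 9, so r3c4 = 4.
The two cells of cage e must have sum 5; hence r4c1 = 3.
1 is placed in column 3, so r4c3 = 4.
Column 4 already has 4; hence r4c4 = 1.
Row 2 already has 1, leaving r2c2 = 3.
Row 3 already has 3, so r3c2 = 1.
Completed grid: 1 4 2 3 / 4 3 1 2 / 2 1 3 4 / 3 2 4 1.

1 4 2 3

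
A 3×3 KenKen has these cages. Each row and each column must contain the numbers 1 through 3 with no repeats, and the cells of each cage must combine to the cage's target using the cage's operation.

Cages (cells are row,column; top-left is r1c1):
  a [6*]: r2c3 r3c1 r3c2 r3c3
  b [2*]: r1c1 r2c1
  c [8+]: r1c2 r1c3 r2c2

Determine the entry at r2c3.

The 3 cells of cage c must have sum 8, so r1c2 = 2.
Cage c has sum 8, so r1c3 = 3.
Cage c has sum 8, leaving r2c2 = 3.
Cage a has product 6, leaving r2c3 = 1.
Column 2 now contains 3, so r3c2 = 1.
Column 3 already has 3, leaving r3c3 = 2.
2 is placed in row 1, so r1c1 = 1.
1 is placed in row 2, leaving r2c1 = 2.
Row 3 now contains 2; hence r3c1 = 3.
Completed grid: 1 2 3 / 2 3 1 / 3 1 2.

1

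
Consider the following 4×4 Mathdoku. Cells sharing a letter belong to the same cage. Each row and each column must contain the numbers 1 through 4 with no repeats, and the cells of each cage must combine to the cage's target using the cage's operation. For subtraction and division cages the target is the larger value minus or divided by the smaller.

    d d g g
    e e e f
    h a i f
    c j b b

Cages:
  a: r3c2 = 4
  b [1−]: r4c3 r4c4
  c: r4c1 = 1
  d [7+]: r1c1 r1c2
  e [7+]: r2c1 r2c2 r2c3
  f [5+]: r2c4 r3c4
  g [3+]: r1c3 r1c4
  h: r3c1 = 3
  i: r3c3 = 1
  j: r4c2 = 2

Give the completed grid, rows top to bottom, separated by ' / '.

Cage h is given, so r3c1 = 3.
Cage a is a single given cell; hence r3c2 = 4.
I is a freebie; hence r3c3 = 1.
1 is placed in row 3, so r3c4 = 2.
C is a freebie, so r4c1 = 1.
J is a freebie, leaving r4c2 = 2.
3 is placed in column 1, leaving r1c1 = 4.
Column 2 now contains 4; hence r1c2 = 3.
Column 3 already has 1, leaving r1c3 = 2.
Column 4 now contains 2; hence r1c4 = 1.
Column 1 now contains 4, so r2c1 = 2.
Column 2 now contains 2; hence r2c2 = 1.
Column 3 already has 2, leaving r2c3 = 4.
Cage f's pair has sum 5, so r2c4 = 3.
Column 3 now contains 4, which forces r4c3 = 3.
Column 4 now contains 3, so r4c4 = 4.

4 3 2 1 / 2 1 4 3 / 3 4 1 2 / 1 2 3 4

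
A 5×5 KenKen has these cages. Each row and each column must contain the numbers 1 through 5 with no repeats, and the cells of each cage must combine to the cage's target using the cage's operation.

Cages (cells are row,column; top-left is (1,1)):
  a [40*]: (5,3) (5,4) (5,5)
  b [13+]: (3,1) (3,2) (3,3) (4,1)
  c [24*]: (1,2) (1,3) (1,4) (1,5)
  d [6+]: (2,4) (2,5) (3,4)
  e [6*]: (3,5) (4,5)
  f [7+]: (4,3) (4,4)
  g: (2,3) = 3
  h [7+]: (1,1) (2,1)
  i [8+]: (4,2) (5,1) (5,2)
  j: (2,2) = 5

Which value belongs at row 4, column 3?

2

J is a freebie, which forces (2,2) = 5.
Cage g is a single given cell; hence (2,3) = 3.
The only place for 5 in row 1 is (1,1).
Cage h needs two cells with sum 7, which forces (2,1) = 2.
2 is placed in row 2, so (2,5) = 1.
1 is placed in row 2; hence (2,4) = 4.
Cage d has sum 6, leaving (3,4) = 1.
Row 3 needs a 5, and only (3,3) is open for it.
Cage b has sum 13, which forces (4,1) = 1.
Row 3 needs a 2, and only (3,5) is open for it.
2 is placed in column 5; hence (4,5) = 3.
3 is placed in column 5, so (1,5) = 4.
3 is placed in row 4, which forces (4,2) = 4.
Cage f's pair has sum 7, so (4,3) = 2.
3 is placed in row 4, which forces (4,4) = 5.
Cage i has sum 8, which forces (5,1) = 3.
Cage i needs sum 8, so (5,2) = 1.
2 is placed in column 3, so (5,3) = 4.
Column 4 already has 5, which forces (5,4) = 2.
Column 5 now contains 4, so (5,5) = 5.
Cage c has product 24; hence (1,2) = 2.
2 is placed in column 3, leaving (1,3) = 1.
Column 4 now contains 2, so (1,4) = 3.
Column 1 already has 3, so (3,1) = 4.
4 is placed in column 2, so (3,2) = 3.
Completed grid: 5 2 1 3 4 / 2 5 3 4 1 / 4 3 5 1 2 / 1 4 2 5 3 / 3 1 4 2 5.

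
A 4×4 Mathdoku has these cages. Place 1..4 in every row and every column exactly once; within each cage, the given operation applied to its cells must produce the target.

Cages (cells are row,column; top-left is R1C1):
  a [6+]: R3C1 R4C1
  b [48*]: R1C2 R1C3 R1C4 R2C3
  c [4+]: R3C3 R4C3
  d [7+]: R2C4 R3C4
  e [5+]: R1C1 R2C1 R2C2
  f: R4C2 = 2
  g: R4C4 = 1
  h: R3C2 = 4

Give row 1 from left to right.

H is a freebie, which forces R3C2 = 4.
4 is placed in row 3, leaving R3C4 = 3.
Cage f is given, leaving R4C2 = 2.
Cage g is a single given cell, leaving R4C4 = 1.
Cage e needs sum 5; hence R1C1 = 1.
Row 1 already has 1, which forces R1C2 = 3.
3 is placed in row 1; hence R1C3 = 4.
4 is placed in row 1; hence R1C4 = 2.
Cage e needs sum 5, leaving R2C1 = 3.
2 is placed in column 2, leaving R2C2 = 1.
Column 3 already has 4, which forces R2C3 = 2.
Column 4 already has 3; hence R2C4 = 4.
4 is placed in row 3, so R3C1 = 2.
3 is placed in row 3; hence R3C3 = 1.
2 is placed in row 4, leaving R4C1 = 4.
Row 4 already has 1; hence R4C3 = 3.
The full grid is 1 3 4 2 / 3 1 2 4 / 2 4 1 3 / 4 2 3 1.

1 3 4 2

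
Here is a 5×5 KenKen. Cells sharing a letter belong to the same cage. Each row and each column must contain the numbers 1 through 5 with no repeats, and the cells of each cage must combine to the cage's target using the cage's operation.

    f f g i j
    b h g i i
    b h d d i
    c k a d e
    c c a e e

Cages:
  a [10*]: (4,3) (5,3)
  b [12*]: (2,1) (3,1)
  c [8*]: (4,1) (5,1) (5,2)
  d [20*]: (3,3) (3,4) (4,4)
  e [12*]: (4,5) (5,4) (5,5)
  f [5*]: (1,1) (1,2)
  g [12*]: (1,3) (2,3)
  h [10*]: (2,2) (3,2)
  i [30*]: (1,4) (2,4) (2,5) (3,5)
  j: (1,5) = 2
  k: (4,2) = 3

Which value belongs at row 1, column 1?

Cage j is given, which forces (1,5) = 2.
Cage k is given, leaving (4,2) = 3.
Cage i needs product 30; hence (2,4) = 2.
Row 2 already has 2, which forces (2,2) = 5.
Cage h's pair has product 10, so (3,2) = 2.
Cage f's pair has product 5, leaving (1,1) = 5.
Column 2 already has 5; hence (1,2) = 1.
Row 1 already has 1, leaving (1,4) = 3.
1 is placed in column 2, so (5,2) = 4.
4 is placed in row 5; hence (5,4) = 1.
1 is placed in row 5, so (5,5) = 3.
3 is placed in row 1, so (1,3) = 4.
Cage g needs two cells with product 12; hence (2,3) = 3.
3 is placed in column 5, which forces (2,5) = 1.
Cage d has product 20, which forces (3,3) = 1.
Cage i has product 30; hence (3,5) = 5.
Cage c needs product 8, so (4,1) = 1.
Cage e has product 12, leaving (4,5) = 4.
1 is placed in row 5, leaving (5,1) = 2.
Row 5 now contains 2, leaving (5,3) = 5.
Row 2 already has 3, which forces (2,1) = 4.
Cage b needs two cells with product 12, leaving (3,1) = 3.
5 is placed in row 3, so (3,4) = 4.
Column 3 now contains 5, which forces (4,3) = 2.
Row 4 already has 4, which forces (4,4) = 5.
The full grid is 5 1 4 3 2 / 4 5 3 2 1 / 3 2 1 4 5 / 1 3 2 5 4 / 2 4 5 1 3.

5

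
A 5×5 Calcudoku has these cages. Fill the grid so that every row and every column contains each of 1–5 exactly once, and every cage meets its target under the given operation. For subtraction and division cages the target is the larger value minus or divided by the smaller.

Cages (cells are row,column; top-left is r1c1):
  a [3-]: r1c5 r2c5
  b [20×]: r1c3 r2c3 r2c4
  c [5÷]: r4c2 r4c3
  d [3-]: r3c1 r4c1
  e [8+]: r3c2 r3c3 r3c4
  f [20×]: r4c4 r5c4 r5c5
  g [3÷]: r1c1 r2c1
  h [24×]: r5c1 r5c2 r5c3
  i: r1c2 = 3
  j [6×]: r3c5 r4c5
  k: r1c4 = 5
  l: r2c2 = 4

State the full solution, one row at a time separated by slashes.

1 3 2 5 4 / 3 4 5 2 1 / 5 1 4 3 2 / 2 5 1 4 3 / 4 2 3 1 5

Cage i is given; hence r1c2 = 3.
K is a freebie, which forces r1c4 = 5.
Cage l is given, which forces r2c2 = 4.
Column 2 now contains 4, which forces r5c2 = 2.
Row 1 already has 3, leaving r1c1 = 1.
The two cells of cage g must have quotient 3, leaving r2c1 = 3.
Cage b needs product 20, which forces r2c3 = 5.
5 is placed in row 2, so r2c5 = 1.
Column 3 already has 5, so r4c3 = 1.
Row 4 now contains 1, which forces r4c4 = 4.
Column 1 now contains 3, leaving r5c1 = 4.
Row 5 already has 4, which forces r5c3 = 3.
4 is placed in column 4, so r5c4 = 1.
The 3 cells of cage f must have product 20, which forces r5c5 = 5.
The 3 cells of cage b must have product 20, which forces r1c3 = 2.
Cage a's pair has difference 3; hence r1c5 = 4.
Row 2 now contains 1, so r2c4 = 2.
Cage e needs sum 8, which forces r3c2 = 1.
Cage e needs sum 8, which forces r3c3 = 4.
Cage e needs sum 8, so r3c4 = 3.
Row 3 already has 3, which forces r3c5 = 2.
Row 4 now contains 1; hence r4c2 = 5.
2 is placed in column 5; hence r4c5 = 3.
Row 3 now contains 2, leaving r3c1 = 5.
Row 4 now contains 5, leaving r4c1 = 2.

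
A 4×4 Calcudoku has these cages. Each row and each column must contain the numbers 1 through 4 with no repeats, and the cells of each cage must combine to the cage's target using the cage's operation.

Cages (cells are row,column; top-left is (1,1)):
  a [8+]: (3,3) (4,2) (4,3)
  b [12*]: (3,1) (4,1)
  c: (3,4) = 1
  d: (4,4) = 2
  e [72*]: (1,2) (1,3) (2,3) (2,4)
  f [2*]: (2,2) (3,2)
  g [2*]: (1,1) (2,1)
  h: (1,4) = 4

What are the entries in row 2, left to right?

Cage h is given, so (1,4) = 4.
Cage c is given, so (3,4) = 1.
D is a freebie, which forces (4,4) = 2.
Cage f needs two cells with product 2; hence (2,2) = 1.
Cage e needs product 72, so (2,3) = 4.
Column 4 now contains 2, so (2,4) = 3.
Row 3 now contains 1, so (3,2) = 2.
Column 3 now contains 4, leaving (3,3) = 3.
3 is placed in column 3, leaving (4,3) = 1.
Cage g needs two cells with product 2, leaving (1,1) = 1.
Column 2 now contains 2, leaving (1,2) = 3.
3 is placed in column 3, so (1,3) = 2.
1 is placed in row 2, so (2,1) = 2.
Row 3 now contains 3, which forces (3,1) = 4.
The two cells of cage b must have product 12, so (4,1) = 3.
Cage a needs sum 8; hence (4,2) = 4.
Completed grid: 1 3 2 4 / 2 1 4 3 / 4 2 3 1 / 3 4 1 2.

2 1 4 3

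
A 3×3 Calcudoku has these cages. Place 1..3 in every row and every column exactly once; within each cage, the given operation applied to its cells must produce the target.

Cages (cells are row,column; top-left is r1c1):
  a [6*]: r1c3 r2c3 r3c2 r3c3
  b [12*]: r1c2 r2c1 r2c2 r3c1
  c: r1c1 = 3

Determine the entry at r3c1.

Cage c is given, which forces r1c1 = 3.
Cage a needs product 6; hence r3c2 = 1.
1 is placed in column 2, which forces r1c2 = 2.
2 is placed in row 1, which forces r1c3 = 1.
The 4 cells of cage b must have product 12, which forces r2c1 = 1.
Cage b has product 12, so r2c2 = 3.
3 is placed in row 2, so r2c3 = 2.
Row 3 already has 1; hence r3c1 = 2.
Column 3 now contains 2, leaving r3c3 = 3.
Completed grid: 3 2 1 / 1 3 2 / 2 1 3.

2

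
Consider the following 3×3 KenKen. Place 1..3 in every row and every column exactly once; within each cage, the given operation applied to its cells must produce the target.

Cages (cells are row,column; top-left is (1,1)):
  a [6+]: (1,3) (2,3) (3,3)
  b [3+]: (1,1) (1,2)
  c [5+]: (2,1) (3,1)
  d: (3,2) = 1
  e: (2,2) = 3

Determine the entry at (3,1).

E is a freebie, which forces (2,2) = 3.
Cage d is a single given cell; hence (3,2) = 1.
Cage b's pair has sum 3; hence (1,1) = 1.
Column 2 now contains 1, so (1,2) = 2.
2 is placed in row 1, so (1,3) = 3.
Row 2 now contains 3; hence (2,1) = 2.
Row 2 already has 2; hence (2,3) = 1.
Cage c's pair has sum 5; hence (3,1) = 3.
3 is placed in column 3, so (3,3) = 2.
The full grid is 1 2 3 / 2 3 1 / 3 1 2.

3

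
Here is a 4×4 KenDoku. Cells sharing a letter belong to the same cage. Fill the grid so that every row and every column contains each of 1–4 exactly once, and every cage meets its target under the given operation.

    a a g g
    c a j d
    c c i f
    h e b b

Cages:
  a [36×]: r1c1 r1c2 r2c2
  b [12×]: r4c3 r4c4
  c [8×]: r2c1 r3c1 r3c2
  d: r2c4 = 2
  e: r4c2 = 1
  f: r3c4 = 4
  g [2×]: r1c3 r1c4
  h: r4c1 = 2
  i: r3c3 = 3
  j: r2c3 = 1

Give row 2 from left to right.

4 3 1 2

The 3 cells of cage a must have product 36; hence r1c1 = 3.
Cage a needs product 36; hence r1c2 = 4.
Cage a needs product 36, leaving r2c2 = 3.
Cage j is a single given cell, so r2c3 = 1.
D is a freebie, leaving r2c4 = 2.
Cage i is given, so r3c3 = 3.
Cage f is a single given cell, which forces r3c4 = 4.
H is a freebie, which forces r4c1 = 2.
Cage e is a single given cell; hence r4c2 = 1.
3 is placed in column 3, leaving r4c3 = 4.
Column 4 now contains 4, which forces r4c4 = 3.
Column 3 already has 1; hence r1c3 = 2.
Column 4 now contains 2; hence r1c4 = 1.
Row 2 now contains 2, which forces r2c1 = 4.
Column 1 already has 2; hence r3c1 = 1.
Column 2 now contains 1, which forces r3c2 = 2.
Completed grid: 3 4 2 1 / 4 3 1 2 / 1 2 3 4 / 2 1 4 3.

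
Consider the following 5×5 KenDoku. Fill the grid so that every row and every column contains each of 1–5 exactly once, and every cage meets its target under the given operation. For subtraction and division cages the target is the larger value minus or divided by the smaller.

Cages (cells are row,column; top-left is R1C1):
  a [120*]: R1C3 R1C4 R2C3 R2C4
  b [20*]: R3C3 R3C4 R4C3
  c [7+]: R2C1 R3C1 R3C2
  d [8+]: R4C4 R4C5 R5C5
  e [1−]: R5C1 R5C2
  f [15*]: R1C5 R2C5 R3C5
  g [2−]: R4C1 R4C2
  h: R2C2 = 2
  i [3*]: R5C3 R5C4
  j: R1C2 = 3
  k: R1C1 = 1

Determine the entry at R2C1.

4

K is a freebie, so R1C1 = 1.
J is a freebie, so R1C2 = 3.
Row 1 already has 3, leaving R1C5 = 5.
Cage h is a single given cell, so R2C2 = 2.
The 3 cells of cage c must have sum 7; hence R2C1 = 4.
The 3 cells of cage c must have sum 7; hence R3C1 = 2.
Cage c needs sum 7, which forces R3C2 = 1.
1 is placed in row 3; hence R3C5 = 3.
2 is placed in column 1; hence R4C1 = 3.
Column 1 already has 3, which forces R5C1 = 5.
Row 5 now contains 5; hence R5C2 = 4.
3 is placed in column 5; hence R2C5 = 1.
4 is placed in column 2, so R4C2 = 5.
Cage b needs product 20, so R4C3 = 1.
Row 4 now contains 5, leaving R4C4 = 2.
Row 4 already has 2, which forces R4C5 = 4.
1 is placed in column 3, so R5C3 = 3.
Row 5 already has 3; hence R5C4 = 1.
1 is placed in column 5, so R5C5 = 2.
Cage a has product 120, so R1C3 = 2.
Column 4 already has 2, which forces R1C4 = 4.
Column 3 already has 3, which forces R2C3 = 5.
Cage a has product 120, which forces R2C4 = 3.
Column 3 already has 5, leaving R3C3 = 4.
4 is placed in column 4, which forces R3C4 = 5.
The full grid is 1 3 2 4 5 / 4 2 5 3 1 / 2 1 4 5 3 / 3 5 1 2 4 / 5 4 3 1 2.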